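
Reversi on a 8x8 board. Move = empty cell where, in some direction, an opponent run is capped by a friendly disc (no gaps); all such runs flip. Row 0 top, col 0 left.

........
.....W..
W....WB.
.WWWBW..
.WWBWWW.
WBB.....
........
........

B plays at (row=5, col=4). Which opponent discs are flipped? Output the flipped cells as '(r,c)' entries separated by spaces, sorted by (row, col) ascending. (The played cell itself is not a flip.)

Answer: (4,4)

Derivation:
Dir NW: first cell 'B' (not opp) -> no flip
Dir N: opp run (4,4) capped by B -> flip
Dir NE: opp run (4,5), next='.' -> no flip
Dir W: first cell '.' (not opp) -> no flip
Dir E: first cell '.' (not opp) -> no flip
Dir SW: first cell '.' (not opp) -> no flip
Dir S: first cell '.' (not opp) -> no flip
Dir SE: first cell '.' (not opp) -> no flip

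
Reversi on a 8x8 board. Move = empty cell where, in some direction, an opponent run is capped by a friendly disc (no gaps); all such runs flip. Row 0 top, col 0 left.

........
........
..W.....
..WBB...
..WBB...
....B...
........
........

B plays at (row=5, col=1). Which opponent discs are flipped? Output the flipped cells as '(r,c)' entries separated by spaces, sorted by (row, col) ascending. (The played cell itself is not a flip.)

Dir NW: first cell '.' (not opp) -> no flip
Dir N: first cell '.' (not opp) -> no flip
Dir NE: opp run (4,2) capped by B -> flip
Dir W: first cell '.' (not opp) -> no flip
Dir E: first cell '.' (not opp) -> no flip
Dir SW: first cell '.' (not opp) -> no flip
Dir S: first cell '.' (not opp) -> no flip
Dir SE: first cell '.' (not opp) -> no flip

Answer: (4,2)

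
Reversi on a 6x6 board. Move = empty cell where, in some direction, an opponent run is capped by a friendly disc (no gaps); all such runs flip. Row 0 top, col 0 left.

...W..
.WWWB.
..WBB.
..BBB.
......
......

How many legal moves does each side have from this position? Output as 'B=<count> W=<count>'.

-- B to move --
(0,0): flips 2 -> legal
(0,1): flips 1 -> legal
(0,2): flips 3 -> legal
(0,4): no bracket -> illegal
(1,0): flips 3 -> legal
(2,0): no bracket -> illegal
(2,1): flips 1 -> legal
(3,1): no bracket -> illegal
B mobility = 5
-- W to move --
(0,4): no bracket -> illegal
(0,5): no bracket -> illegal
(1,5): flips 1 -> legal
(2,1): no bracket -> illegal
(2,5): flips 3 -> legal
(3,1): no bracket -> illegal
(3,5): flips 1 -> legal
(4,1): no bracket -> illegal
(4,2): flips 1 -> legal
(4,3): flips 2 -> legal
(4,4): flips 1 -> legal
(4,5): flips 2 -> legal
W mobility = 7

Answer: B=5 W=7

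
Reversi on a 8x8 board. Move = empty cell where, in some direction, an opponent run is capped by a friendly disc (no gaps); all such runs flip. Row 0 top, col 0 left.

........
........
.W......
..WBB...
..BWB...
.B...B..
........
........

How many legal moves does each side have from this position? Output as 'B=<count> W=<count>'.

Answer: B=4 W=6

Derivation:
-- B to move --
(1,0): no bracket -> illegal
(1,1): no bracket -> illegal
(1,2): no bracket -> illegal
(2,0): no bracket -> illegal
(2,2): flips 1 -> legal
(2,3): no bracket -> illegal
(3,0): no bracket -> illegal
(3,1): flips 1 -> legal
(4,1): no bracket -> illegal
(5,2): flips 1 -> legal
(5,3): flips 1 -> legal
(5,4): no bracket -> illegal
B mobility = 4
-- W to move --
(2,2): no bracket -> illegal
(2,3): flips 1 -> legal
(2,4): no bracket -> illegal
(2,5): flips 1 -> legal
(3,1): no bracket -> illegal
(3,5): flips 2 -> legal
(4,0): no bracket -> illegal
(4,1): flips 1 -> legal
(4,5): flips 1 -> legal
(4,6): no bracket -> illegal
(5,0): no bracket -> illegal
(5,2): flips 1 -> legal
(5,3): no bracket -> illegal
(5,4): no bracket -> illegal
(5,6): no bracket -> illegal
(6,0): no bracket -> illegal
(6,1): no bracket -> illegal
(6,2): no bracket -> illegal
(6,4): no bracket -> illegal
(6,5): no bracket -> illegal
(6,6): no bracket -> illegal
W mobility = 6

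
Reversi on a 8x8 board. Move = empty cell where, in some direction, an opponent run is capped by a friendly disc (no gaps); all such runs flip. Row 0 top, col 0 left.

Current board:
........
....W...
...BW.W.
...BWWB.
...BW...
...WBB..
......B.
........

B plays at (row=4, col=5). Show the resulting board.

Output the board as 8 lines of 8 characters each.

Place B at (4,5); scan 8 dirs for brackets.
Dir NW: opp run (3,4) capped by B -> flip
Dir N: opp run (3,5), next='.' -> no flip
Dir NE: first cell 'B' (not opp) -> no flip
Dir W: opp run (4,4) capped by B -> flip
Dir E: first cell '.' (not opp) -> no flip
Dir SW: first cell 'B' (not opp) -> no flip
Dir S: first cell 'B' (not opp) -> no flip
Dir SE: first cell '.' (not opp) -> no flip
All flips: (3,4) (4,4)

Answer: ........
....W...
...BW.W.
...BBWB.
...BBB..
...WBB..
......B.
........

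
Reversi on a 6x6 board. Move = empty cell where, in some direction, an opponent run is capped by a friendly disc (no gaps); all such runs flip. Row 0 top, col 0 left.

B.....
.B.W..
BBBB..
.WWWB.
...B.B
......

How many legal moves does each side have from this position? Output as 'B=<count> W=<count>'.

Answer: B=7 W=7

Derivation:
-- B to move --
(0,2): no bracket -> illegal
(0,3): flips 1 -> legal
(0,4): flips 1 -> legal
(1,2): no bracket -> illegal
(1,4): no bracket -> illegal
(2,4): no bracket -> illegal
(3,0): flips 3 -> legal
(4,0): flips 1 -> legal
(4,1): flips 2 -> legal
(4,2): flips 2 -> legal
(4,4): flips 1 -> legal
B mobility = 7
-- W to move --
(0,1): flips 2 -> legal
(0,2): no bracket -> illegal
(1,0): flips 1 -> legal
(1,2): flips 1 -> legal
(1,4): flips 1 -> legal
(2,4): no bracket -> illegal
(2,5): no bracket -> illegal
(3,0): no bracket -> illegal
(3,5): flips 1 -> legal
(4,2): no bracket -> illegal
(4,4): no bracket -> illegal
(5,2): no bracket -> illegal
(5,3): flips 1 -> legal
(5,4): flips 1 -> legal
(5,5): no bracket -> illegal
W mobility = 7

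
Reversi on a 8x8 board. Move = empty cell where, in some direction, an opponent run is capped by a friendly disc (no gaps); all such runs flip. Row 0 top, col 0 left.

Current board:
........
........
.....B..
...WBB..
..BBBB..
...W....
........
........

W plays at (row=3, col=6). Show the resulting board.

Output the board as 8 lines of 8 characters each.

Place W at (3,6); scan 8 dirs for brackets.
Dir NW: opp run (2,5), next='.' -> no flip
Dir N: first cell '.' (not opp) -> no flip
Dir NE: first cell '.' (not opp) -> no flip
Dir W: opp run (3,5) (3,4) capped by W -> flip
Dir E: first cell '.' (not opp) -> no flip
Dir SW: opp run (4,5), next='.' -> no flip
Dir S: first cell '.' (not opp) -> no flip
Dir SE: first cell '.' (not opp) -> no flip
All flips: (3,4) (3,5)

Answer: ........
........
.....B..
...WWWW.
..BBBB..
...W....
........
........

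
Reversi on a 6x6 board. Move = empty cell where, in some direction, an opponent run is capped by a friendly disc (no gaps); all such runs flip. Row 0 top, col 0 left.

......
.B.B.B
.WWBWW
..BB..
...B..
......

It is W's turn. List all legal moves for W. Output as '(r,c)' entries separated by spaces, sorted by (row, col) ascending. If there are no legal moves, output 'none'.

(0,0): flips 1 -> legal
(0,1): flips 1 -> legal
(0,2): flips 1 -> legal
(0,3): no bracket -> illegal
(0,4): flips 1 -> legal
(0,5): flips 1 -> legal
(1,0): no bracket -> illegal
(1,2): no bracket -> illegal
(1,4): no bracket -> illegal
(2,0): no bracket -> illegal
(3,1): no bracket -> illegal
(3,4): no bracket -> illegal
(4,1): no bracket -> illegal
(4,2): flips 2 -> legal
(4,4): flips 1 -> legal
(5,2): no bracket -> illegal
(5,3): no bracket -> illegal
(5,4): flips 2 -> legal

Answer: (0,0) (0,1) (0,2) (0,4) (0,5) (4,2) (4,4) (5,4)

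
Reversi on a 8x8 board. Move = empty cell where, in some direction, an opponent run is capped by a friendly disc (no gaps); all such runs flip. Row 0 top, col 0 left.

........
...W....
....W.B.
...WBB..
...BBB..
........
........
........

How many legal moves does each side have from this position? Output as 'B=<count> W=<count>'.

-- B to move --
(0,2): flips 2 -> legal
(0,3): no bracket -> illegal
(0,4): no bracket -> illegal
(1,2): no bracket -> illegal
(1,4): flips 1 -> legal
(1,5): no bracket -> illegal
(2,2): flips 1 -> legal
(2,3): flips 1 -> legal
(2,5): no bracket -> illegal
(3,2): flips 1 -> legal
(4,2): no bracket -> illegal
B mobility = 5
-- W to move --
(1,5): no bracket -> illegal
(1,6): no bracket -> illegal
(1,7): no bracket -> illegal
(2,3): no bracket -> illegal
(2,5): no bracket -> illegal
(2,7): no bracket -> illegal
(3,2): no bracket -> illegal
(3,6): flips 2 -> legal
(3,7): no bracket -> illegal
(4,2): no bracket -> illegal
(4,6): flips 1 -> legal
(5,2): no bracket -> illegal
(5,3): flips 1 -> legal
(5,4): flips 2 -> legal
(5,5): flips 1 -> legal
(5,6): no bracket -> illegal
W mobility = 5

Answer: B=5 W=5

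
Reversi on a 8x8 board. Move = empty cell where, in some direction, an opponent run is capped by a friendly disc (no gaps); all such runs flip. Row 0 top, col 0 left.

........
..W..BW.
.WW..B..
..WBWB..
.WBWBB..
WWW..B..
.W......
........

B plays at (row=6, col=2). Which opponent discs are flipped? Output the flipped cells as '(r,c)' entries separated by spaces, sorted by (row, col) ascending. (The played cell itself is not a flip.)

Dir NW: opp run (5,1), next='.' -> no flip
Dir N: opp run (5,2) capped by B -> flip
Dir NE: first cell '.' (not opp) -> no flip
Dir W: opp run (6,1), next='.' -> no flip
Dir E: first cell '.' (not opp) -> no flip
Dir SW: first cell '.' (not opp) -> no flip
Dir S: first cell '.' (not opp) -> no flip
Dir SE: first cell '.' (not opp) -> no flip

Answer: (5,2)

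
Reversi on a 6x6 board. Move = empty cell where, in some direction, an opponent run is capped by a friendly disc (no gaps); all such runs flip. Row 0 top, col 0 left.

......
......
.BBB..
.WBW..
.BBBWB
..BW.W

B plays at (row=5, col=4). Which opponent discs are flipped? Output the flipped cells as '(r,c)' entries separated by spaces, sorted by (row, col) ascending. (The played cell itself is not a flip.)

Answer: (5,3)

Derivation:
Dir NW: first cell 'B' (not opp) -> no flip
Dir N: opp run (4,4), next='.' -> no flip
Dir NE: first cell 'B' (not opp) -> no flip
Dir W: opp run (5,3) capped by B -> flip
Dir E: opp run (5,5), next=edge -> no flip
Dir SW: edge -> no flip
Dir S: edge -> no flip
Dir SE: edge -> no flip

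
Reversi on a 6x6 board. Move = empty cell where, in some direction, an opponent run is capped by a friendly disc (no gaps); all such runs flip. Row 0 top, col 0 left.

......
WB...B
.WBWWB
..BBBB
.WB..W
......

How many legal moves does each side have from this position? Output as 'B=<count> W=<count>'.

-- B to move --
(0,0): no bracket -> illegal
(0,1): no bracket -> illegal
(1,2): flips 1 -> legal
(1,3): flips 2 -> legal
(1,4): flips 2 -> legal
(2,0): flips 1 -> legal
(3,0): no bracket -> illegal
(3,1): flips 1 -> legal
(4,0): flips 1 -> legal
(4,4): no bracket -> illegal
(5,0): flips 1 -> legal
(5,1): no bracket -> illegal
(5,2): no bracket -> illegal
(5,4): no bracket -> illegal
(5,5): flips 1 -> legal
B mobility = 8
-- W to move --
(0,0): no bracket -> illegal
(0,1): flips 1 -> legal
(0,2): no bracket -> illegal
(0,4): no bracket -> illegal
(0,5): flips 3 -> legal
(1,2): flips 1 -> legal
(1,3): no bracket -> illegal
(1,4): no bracket -> illegal
(2,0): no bracket -> illegal
(3,1): no bracket -> illegal
(4,3): flips 3 -> legal
(4,4): flips 1 -> legal
(5,1): flips 2 -> legal
(5,2): no bracket -> illegal
(5,3): no bracket -> illegal
W mobility = 6

Answer: B=8 W=6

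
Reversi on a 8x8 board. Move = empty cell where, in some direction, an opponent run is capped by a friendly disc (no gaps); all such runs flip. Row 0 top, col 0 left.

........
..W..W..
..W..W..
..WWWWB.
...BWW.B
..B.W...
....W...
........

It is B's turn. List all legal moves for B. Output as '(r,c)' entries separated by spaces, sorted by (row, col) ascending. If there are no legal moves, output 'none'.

(0,1): no bracket -> illegal
(0,2): no bracket -> illegal
(0,3): no bracket -> illegal
(0,4): no bracket -> illegal
(0,5): no bracket -> illegal
(0,6): no bracket -> illegal
(1,1): no bracket -> illegal
(1,3): no bracket -> illegal
(1,4): flips 1 -> legal
(1,6): flips 2 -> legal
(2,1): flips 1 -> legal
(2,3): flips 1 -> legal
(2,4): no bracket -> illegal
(2,6): no bracket -> illegal
(3,1): flips 4 -> legal
(4,1): no bracket -> illegal
(4,2): no bracket -> illegal
(4,6): flips 2 -> legal
(5,3): no bracket -> illegal
(5,5): no bracket -> illegal
(5,6): no bracket -> illegal
(6,3): flips 2 -> legal
(6,5): flips 1 -> legal
(7,3): no bracket -> illegal
(7,4): no bracket -> illegal
(7,5): no bracket -> illegal

Answer: (1,4) (1,6) (2,1) (2,3) (3,1) (4,6) (6,3) (6,5)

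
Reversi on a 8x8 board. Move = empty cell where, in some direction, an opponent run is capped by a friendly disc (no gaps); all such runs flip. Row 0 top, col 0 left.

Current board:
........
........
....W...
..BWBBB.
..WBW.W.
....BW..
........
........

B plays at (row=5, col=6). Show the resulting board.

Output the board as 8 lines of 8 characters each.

Answer: ........
........
....W...
..BWBBB.
..WBW.B.
....BBB.
........
........

Derivation:
Place B at (5,6); scan 8 dirs for brackets.
Dir NW: first cell '.' (not opp) -> no flip
Dir N: opp run (4,6) capped by B -> flip
Dir NE: first cell '.' (not opp) -> no flip
Dir W: opp run (5,5) capped by B -> flip
Dir E: first cell '.' (not opp) -> no flip
Dir SW: first cell '.' (not opp) -> no flip
Dir S: first cell '.' (not opp) -> no flip
Dir SE: first cell '.' (not opp) -> no flip
All flips: (4,6) (5,5)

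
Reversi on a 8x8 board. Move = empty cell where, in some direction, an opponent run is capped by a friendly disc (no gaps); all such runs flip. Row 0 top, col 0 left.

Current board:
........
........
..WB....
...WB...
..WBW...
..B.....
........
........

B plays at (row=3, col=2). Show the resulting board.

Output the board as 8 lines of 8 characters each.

Place B at (3,2); scan 8 dirs for brackets.
Dir NW: first cell '.' (not opp) -> no flip
Dir N: opp run (2,2), next='.' -> no flip
Dir NE: first cell 'B' (not opp) -> no flip
Dir W: first cell '.' (not opp) -> no flip
Dir E: opp run (3,3) capped by B -> flip
Dir SW: first cell '.' (not opp) -> no flip
Dir S: opp run (4,2) capped by B -> flip
Dir SE: first cell 'B' (not opp) -> no flip
All flips: (3,3) (4,2)

Answer: ........
........
..WB....
..BBB...
..BBW...
..B.....
........
........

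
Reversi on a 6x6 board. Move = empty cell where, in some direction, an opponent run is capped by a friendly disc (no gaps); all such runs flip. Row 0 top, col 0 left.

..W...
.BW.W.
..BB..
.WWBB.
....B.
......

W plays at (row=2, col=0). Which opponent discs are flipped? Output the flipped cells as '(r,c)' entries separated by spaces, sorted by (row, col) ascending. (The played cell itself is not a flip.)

Answer: (1,1)

Derivation:
Dir NW: edge -> no flip
Dir N: first cell '.' (not opp) -> no flip
Dir NE: opp run (1,1) capped by W -> flip
Dir W: edge -> no flip
Dir E: first cell '.' (not opp) -> no flip
Dir SW: edge -> no flip
Dir S: first cell '.' (not opp) -> no flip
Dir SE: first cell 'W' (not opp) -> no flip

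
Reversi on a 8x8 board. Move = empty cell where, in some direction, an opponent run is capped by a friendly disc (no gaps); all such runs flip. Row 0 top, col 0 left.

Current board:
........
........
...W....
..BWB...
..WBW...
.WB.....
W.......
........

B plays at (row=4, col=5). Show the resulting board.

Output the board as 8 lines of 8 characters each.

Place B at (4,5); scan 8 dirs for brackets.
Dir NW: first cell 'B' (not opp) -> no flip
Dir N: first cell '.' (not opp) -> no flip
Dir NE: first cell '.' (not opp) -> no flip
Dir W: opp run (4,4) capped by B -> flip
Dir E: first cell '.' (not opp) -> no flip
Dir SW: first cell '.' (not opp) -> no flip
Dir S: first cell '.' (not opp) -> no flip
Dir SE: first cell '.' (not opp) -> no flip
All flips: (4,4)

Answer: ........
........
...W....
..BWB...
..WBBB..
.WB.....
W.......
........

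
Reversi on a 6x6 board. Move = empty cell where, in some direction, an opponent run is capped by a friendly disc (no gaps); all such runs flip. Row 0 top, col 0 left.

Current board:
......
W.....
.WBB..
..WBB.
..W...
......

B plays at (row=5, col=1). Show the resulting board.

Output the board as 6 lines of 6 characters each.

Answer: ......
W.....
.WBB..
..WBB.
..B...
.B....

Derivation:
Place B at (5,1); scan 8 dirs for brackets.
Dir NW: first cell '.' (not opp) -> no flip
Dir N: first cell '.' (not opp) -> no flip
Dir NE: opp run (4,2) capped by B -> flip
Dir W: first cell '.' (not opp) -> no flip
Dir E: first cell '.' (not opp) -> no flip
Dir SW: edge -> no flip
Dir S: edge -> no flip
Dir SE: edge -> no flip
All flips: (4,2)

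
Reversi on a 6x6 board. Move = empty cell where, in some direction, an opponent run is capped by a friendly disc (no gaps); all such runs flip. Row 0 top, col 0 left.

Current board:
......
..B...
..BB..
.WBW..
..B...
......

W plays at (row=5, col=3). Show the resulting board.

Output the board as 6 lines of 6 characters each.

Place W at (5,3); scan 8 dirs for brackets.
Dir NW: opp run (4,2) capped by W -> flip
Dir N: first cell '.' (not opp) -> no flip
Dir NE: first cell '.' (not opp) -> no flip
Dir W: first cell '.' (not opp) -> no flip
Dir E: first cell '.' (not opp) -> no flip
Dir SW: edge -> no flip
Dir S: edge -> no flip
Dir SE: edge -> no flip
All flips: (4,2)

Answer: ......
..B...
..BB..
.WBW..
..W...
...W..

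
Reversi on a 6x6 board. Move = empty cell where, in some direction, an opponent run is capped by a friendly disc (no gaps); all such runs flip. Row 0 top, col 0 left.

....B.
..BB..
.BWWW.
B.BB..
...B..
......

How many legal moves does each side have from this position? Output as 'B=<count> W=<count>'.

-- B to move --
(1,1): flips 1 -> legal
(1,4): flips 1 -> legal
(1,5): flips 1 -> legal
(2,5): flips 3 -> legal
(3,1): flips 1 -> legal
(3,4): flips 1 -> legal
(3,5): flips 1 -> legal
B mobility = 7
-- W to move --
(0,1): flips 1 -> legal
(0,2): flips 2 -> legal
(0,3): flips 1 -> legal
(0,5): no bracket -> illegal
(1,0): no bracket -> illegal
(1,1): no bracket -> illegal
(1,4): no bracket -> illegal
(1,5): no bracket -> illegal
(2,0): flips 1 -> legal
(3,1): no bracket -> illegal
(3,4): no bracket -> illegal
(4,0): no bracket -> illegal
(4,1): flips 1 -> legal
(4,2): flips 2 -> legal
(4,4): flips 1 -> legal
(5,2): no bracket -> illegal
(5,3): flips 2 -> legal
(5,4): no bracket -> illegal
W mobility = 8

Answer: B=7 W=8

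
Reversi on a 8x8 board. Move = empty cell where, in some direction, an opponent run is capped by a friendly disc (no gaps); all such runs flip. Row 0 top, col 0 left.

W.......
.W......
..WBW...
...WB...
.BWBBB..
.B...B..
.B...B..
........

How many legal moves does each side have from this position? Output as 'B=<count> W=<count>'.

Answer: B=5 W=8

Derivation:
-- B to move --
(0,1): no bracket -> illegal
(0,2): no bracket -> illegal
(1,0): no bracket -> illegal
(1,2): no bracket -> illegal
(1,3): no bracket -> illegal
(1,4): flips 1 -> legal
(1,5): flips 3 -> legal
(2,0): no bracket -> illegal
(2,1): flips 1 -> legal
(2,5): flips 1 -> legal
(3,1): no bracket -> illegal
(3,2): flips 1 -> legal
(3,5): no bracket -> illegal
(5,2): no bracket -> illegal
(5,3): no bracket -> illegal
B mobility = 5
-- W to move --
(1,2): no bracket -> illegal
(1,3): flips 1 -> legal
(1,4): no bracket -> illegal
(2,5): no bracket -> illegal
(3,0): no bracket -> illegal
(3,1): no bracket -> illegal
(3,2): no bracket -> illegal
(3,5): flips 1 -> legal
(3,6): no bracket -> illegal
(4,0): flips 1 -> legal
(4,6): flips 3 -> legal
(5,0): no bracket -> illegal
(5,2): no bracket -> illegal
(5,3): flips 1 -> legal
(5,4): flips 2 -> legal
(5,6): no bracket -> illegal
(6,0): flips 1 -> legal
(6,2): no bracket -> illegal
(6,4): no bracket -> illegal
(6,6): flips 2 -> legal
(7,0): no bracket -> illegal
(7,1): no bracket -> illegal
(7,2): no bracket -> illegal
(7,4): no bracket -> illegal
(7,5): no bracket -> illegal
(7,6): no bracket -> illegal
W mobility = 8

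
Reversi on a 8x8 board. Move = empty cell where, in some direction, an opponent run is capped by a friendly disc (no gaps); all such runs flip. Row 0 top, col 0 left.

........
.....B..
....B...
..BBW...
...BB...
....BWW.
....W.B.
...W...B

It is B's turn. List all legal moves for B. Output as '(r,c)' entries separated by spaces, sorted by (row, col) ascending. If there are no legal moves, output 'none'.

(2,3): no bracket -> illegal
(2,5): flips 1 -> legal
(3,5): flips 1 -> legal
(4,5): no bracket -> illegal
(4,6): flips 1 -> legal
(4,7): no bracket -> illegal
(5,3): no bracket -> illegal
(5,7): flips 2 -> legal
(6,2): no bracket -> illegal
(6,3): no bracket -> illegal
(6,5): no bracket -> illegal
(6,7): no bracket -> illegal
(7,2): no bracket -> illegal
(7,4): flips 1 -> legal
(7,5): no bracket -> illegal

Answer: (2,5) (3,5) (4,6) (5,7) (7,4)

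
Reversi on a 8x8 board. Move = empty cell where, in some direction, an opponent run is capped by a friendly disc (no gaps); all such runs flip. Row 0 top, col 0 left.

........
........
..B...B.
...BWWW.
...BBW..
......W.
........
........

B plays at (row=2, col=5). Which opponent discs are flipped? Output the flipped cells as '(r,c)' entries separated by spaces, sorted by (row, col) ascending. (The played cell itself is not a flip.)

Answer: (3,4)

Derivation:
Dir NW: first cell '.' (not opp) -> no flip
Dir N: first cell '.' (not opp) -> no flip
Dir NE: first cell '.' (not opp) -> no flip
Dir W: first cell '.' (not opp) -> no flip
Dir E: first cell 'B' (not opp) -> no flip
Dir SW: opp run (3,4) capped by B -> flip
Dir S: opp run (3,5) (4,5), next='.' -> no flip
Dir SE: opp run (3,6), next='.' -> no flip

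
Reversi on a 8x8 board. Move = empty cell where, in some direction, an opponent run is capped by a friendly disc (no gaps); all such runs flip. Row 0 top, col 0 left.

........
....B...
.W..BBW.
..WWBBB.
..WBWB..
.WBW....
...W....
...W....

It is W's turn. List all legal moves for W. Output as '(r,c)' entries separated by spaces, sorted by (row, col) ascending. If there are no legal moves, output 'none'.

(0,3): no bracket -> illegal
(0,4): flips 3 -> legal
(0,5): no bracket -> illegal
(1,3): no bracket -> illegal
(1,5): flips 1 -> legal
(1,6): no bracket -> illegal
(2,3): flips 2 -> legal
(2,7): no bracket -> illegal
(3,7): flips 3 -> legal
(4,1): flips 1 -> legal
(4,6): flips 2 -> legal
(4,7): no bracket -> illegal
(5,4): flips 1 -> legal
(5,5): no bracket -> illegal
(5,6): no bracket -> illegal
(6,1): no bracket -> illegal
(6,2): flips 1 -> legal

Answer: (0,4) (1,5) (2,3) (3,7) (4,1) (4,6) (5,4) (6,2)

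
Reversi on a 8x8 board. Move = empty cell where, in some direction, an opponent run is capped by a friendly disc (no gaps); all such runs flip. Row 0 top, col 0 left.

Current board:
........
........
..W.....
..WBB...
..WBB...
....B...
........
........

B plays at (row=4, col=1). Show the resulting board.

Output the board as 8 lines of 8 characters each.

Place B at (4,1); scan 8 dirs for brackets.
Dir NW: first cell '.' (not opp) -> no flip
Dir N: first cell '.' (not opp) -> no flip
Dir NE: opp run (3,2), next='.' -> no flip
Dir W: first cell '.' (not opp) -> no flip
Dir E: opp run (4,2) capped by B -> flip
Dir SW: first cell '.' (not opp) -> no flip
Dir S: first cell '.' (not opp) -> no flip
Dir SE: first cell '.' (not opp) -> no flip
All flips: (4,2)

Answer: ........
........
..W.....
..WBB...
.BBBB...
....B...
........
........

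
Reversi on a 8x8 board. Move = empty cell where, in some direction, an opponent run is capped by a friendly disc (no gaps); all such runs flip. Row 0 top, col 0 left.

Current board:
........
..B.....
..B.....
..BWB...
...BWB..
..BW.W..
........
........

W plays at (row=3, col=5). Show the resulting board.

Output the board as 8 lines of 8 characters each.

Place W at (3,5); scan 8 dirs for brackets.
Dir NW: first cell '.' (not opp) -> no flip
Dir N: first cell '.' (not opp) -> no flip
Dir NE: first cell '.' (not opp) -> no flip
Dir W: opp run (3,4) capped by W -> flip
Dir E: first cell '.' (not opp) -> no flip
Dir SW: first cell 'W' (not opp) -> no flip
Dir S: opp run (4,5) capped by W -> flip
Dir SE: first cell '.' (not opp) -> no flip
All flips: (3,4) (4,5)

Answer: ........
..B.....
..B.....
..BWWW..
...BWW..
..BW.W..
........
........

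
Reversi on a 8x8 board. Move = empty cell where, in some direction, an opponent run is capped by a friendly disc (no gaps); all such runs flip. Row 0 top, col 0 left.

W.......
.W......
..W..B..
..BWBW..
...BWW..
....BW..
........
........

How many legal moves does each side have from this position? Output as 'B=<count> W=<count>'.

Answer: B=6 W=8

Derivation:
-- B to move --
(0,1): no bracket -> illegal
(0,2): no bracket -> illegal
(1,0): no bracket -> illegal
(1,2): flips 1 -> legal
(1,3): no bracket -> illegal
(2,0): no bracket -> illegal
(2,1): no bracket -> illegal
(2,3): flips 1 -> legal
(2,4): no bracket -> illegal
(2,6): no bracket -> illegal
(3,1): no bracket -> illegal
(3,6): flips 2 -> legal
(4,2): no bracket -> illegal
(4,6): flips 2 -> legal
(5,3): no bracket -> illegal
(5,6): flips 2 -> legal
(6,4): no bracket -> illegal
(6,5): flips 3 -> legal
(6,6): no bracket -> illegal
B mobility = 6
-- W to move --
(1,4): no bracket -> illegal
(1,5): flips 1 -> legal
(1,6): no bracket -> illegal
(2,1): no bracket -> illegal
(2,3): flips 1 -> legal
(2,4): flips 1 -> legal
(2,6): no bracket -> illegal
(3,1): flips 1 -> legal
(3,6): no bracket -> illegal
(4,1): no bracket -> illegal
(4,2): flips 2 -> legal
(5,2): no bracket -> illegal
(5,3): flips 2 -> legal
(6,3): flips 1 -> legal
(6,4): flips 1 -> legal
(6,5): no bracket -> illegal
W mobility = 8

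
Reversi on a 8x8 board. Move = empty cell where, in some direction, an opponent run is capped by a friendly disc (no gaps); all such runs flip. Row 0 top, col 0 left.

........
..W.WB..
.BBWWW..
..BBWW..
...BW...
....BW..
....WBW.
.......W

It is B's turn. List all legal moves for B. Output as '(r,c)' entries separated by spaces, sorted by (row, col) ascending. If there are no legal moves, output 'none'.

Answer: (0,2) (0,3) (0,4) (0,5) (1,3) (1,6) (2,6) (3,6) (4,5) (5,6) (6,3) (6,7) (7,4)

Derivation:
(0,1): no bracket -> illegal
(0,2): flips 1 -> legal
(0,3): flips 1 -> legal
(0,4): flips 4 -> legal
(0,5): flips 2 -> legal
(1,1): no bracket -> illegal
(1,3): flips 2 -> legal
(1,6): flips 2 -> legal
(2,6): flips 3 -> legal
(3,6): flips 2 -> legal
(4,5): flips 4 -> legal
(4,6): no bracket -> illegal
(5,3): no bracket -> illegal
(5,6): flips 1 -> legal
(5,7): no bracket -> illegal
(6,3): flips 1 -> legal
(6,7): flips 1 -> legal
(7,3): no bracket -> illegal
(7,4): flips 1 -> legal
(7,5): no bracket -> illegal
(7,6): no bracket -> illegal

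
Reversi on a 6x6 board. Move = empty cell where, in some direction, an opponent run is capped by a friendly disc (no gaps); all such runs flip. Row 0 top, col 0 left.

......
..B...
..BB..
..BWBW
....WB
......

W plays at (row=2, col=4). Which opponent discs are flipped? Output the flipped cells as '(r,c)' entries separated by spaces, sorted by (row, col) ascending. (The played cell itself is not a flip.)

Answer: (3,4)

Derivation:
Dir NW: first cell '.' (not opp) -> no flip
Dir N: first cell '.' (not opp) -> no flip
Dir NE: first cell '.' (not opp) -> no flip
Dir W: opp run (2,3) (2,2), next='.' -> no flip
Dir E: first cell '.' (not opp) -> no flip
Dir SW: first cell 'W' (not opp) -> no flip
Dir S: opp run (3,4) capped by W -> flip
Dir SE: first cell 'W' (not opp) -> no flip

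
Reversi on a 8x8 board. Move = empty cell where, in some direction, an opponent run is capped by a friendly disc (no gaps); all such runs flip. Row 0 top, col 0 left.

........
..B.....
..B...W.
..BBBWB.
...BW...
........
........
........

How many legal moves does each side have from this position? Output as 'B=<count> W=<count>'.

-- B to move --
(1,5): no bracket -> illegal
(1,6): flips 1 -> legal
(1,7): no bracket -> illegal
(2,4): no bracket -> illegal
(2,5): no bracket -> illegal
(2,7): no bracket -> illegal
(3,7): no bracket -> illegal
(4,5): flips 1 -> legal
(4,6): no bracket -> illegal
(5,3): no bracket -> illegal
(5,4): flips 1 -> legal
(5,5): flips 1 -> legal
B mobility = 4
-- W to move --
(0,1): no bracket -> illegal
(0,2): no bracket -> illegal
(0,3): no bracket -> illegal
(1,1): flips 2 -> legal
(1,3): no bracket -> illegal
(2,1): no bracket -> illegal
(2,3): no bracket -> illegal
(2,4): flips 1 -> legal
(2,5): no bracket -> illegal
(2,7): no bracket -> illegal
(3,1): flips 3 -> legal
(3,7): flips 1 -> legal
(4,1): no bracket -> illegal
(4,2): flips 1 -> legal
(4,5): no bracket -> illegal
(4,6): flips 1 -> legal
(4,7): no bracket -> illegal
(5,2): no bracket -> illegal
(5,3): no bracket -> illegal
(5,4): no bracket -> illegal
W mobility = 6

Answer: B=4 W=6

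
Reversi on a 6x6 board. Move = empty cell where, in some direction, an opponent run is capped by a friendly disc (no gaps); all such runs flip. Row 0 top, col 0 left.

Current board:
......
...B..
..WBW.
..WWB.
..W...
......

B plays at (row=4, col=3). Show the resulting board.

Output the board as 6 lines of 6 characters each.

Place B at (4,3); scan 8 dirs for brackets.
Dir NW: opp run (3,2), next='.' -> no flip
Dir N: opp run (3,3) capped by B -> flip
Dir NE: first cell 'B' (not opp) -> no flip
Dir W: opp run (4,2), next='.' -> no flip
Dir E: first cell '.' (not opp) -> no flip
Dir SW: first cell '.' (not opp) -> no flip
Dir S: first cell '.' (not opp) -> no flip
Dir SE: first cell '.' (not opp) -> no flip
All flips: (3,3)

Answer: ......
...B..
..WBW.
..WBB.
..WB..
......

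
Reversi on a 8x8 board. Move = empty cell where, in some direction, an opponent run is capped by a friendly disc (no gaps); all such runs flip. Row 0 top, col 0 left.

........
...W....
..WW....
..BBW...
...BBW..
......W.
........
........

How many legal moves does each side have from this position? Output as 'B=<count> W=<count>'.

Answer: B=8 W=7

Derivation:
-- B to move --
(0,2): no bracket -> illegal
(0,3): flips 2 -> legal
(0,4): no bracket -> illegal
(1,1): flips 1 -> legal
(1,2): flips 1 -> legal
(1,4): flips 1 -> legal
(2,1): no bracket -> illegal
(2,4): flips 1 -> legal
(2,5): flips 1 -> legal
(3,1): no bracket -> illegal
(3,5): flips 1 -> legal
(3,6): no bracket -> illegal
(4,6): flips 1 -> legal
(4,7): no bracket -> illegal
(5,4): no bracket -> illegal
(5,5): no bracket -> illegal
(5,7): no bracket -> illegal
(6,5): no bracket -> illegal
(6,6): no bracket -> illegal
(6,7): no bracket -> illegal
B mobility = 8
-- W to move --
(2,1): no bracket -> illegal
(2,4): no bracket -> illegal
(3,1): flips 2 -> legal
(3,5): no bracket -> illegal
(4,1): flips 1 -> legal
(4,2): flips 3 -> legal
(5,2): flips 1 -> legal
(5,3): flips 2 -> legal
(5,4): flips 1 -> legal
(5,5): flips 2 -> legal
W mobility = 7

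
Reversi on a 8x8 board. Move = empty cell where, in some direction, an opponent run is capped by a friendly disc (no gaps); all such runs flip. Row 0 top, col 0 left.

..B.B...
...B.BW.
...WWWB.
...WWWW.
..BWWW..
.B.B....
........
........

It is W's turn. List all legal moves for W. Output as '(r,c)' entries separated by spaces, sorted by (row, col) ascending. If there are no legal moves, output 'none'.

(0,1): no bracket -> illegal
(0,3): flips 1 -> legal
(0,5): flips 1 -> legal
(0,6): flips 1 -> legal
(1,1): no bracket -> illegal
(1,2): no bracket -> illegal
(1,4): flips 1 -> legal
(1,7): flips 1 -> legal
(2,2): no bracket -> illegal
(2,7): flips 1 -> legal
(3,1): no bracket -> illegal
(3,2): no bracket -> illegal
(3,7): no bracket -> illegal
(4,0): no bracket -> illegal
(4,1): flips 1 -> legal
(5,0): no bracket -> illegal
(5,2): no bracket -> illegal
(5,4): no bracket -> illegal
(6,0): flips 2 -> legal
(6,1): no bracket -> illegal
(6,2): flips 1 -> legal
(6,3): flips 1 -> legal
(6,4): no bracket -> illegal

Answer: (0,3) (0,5) (0,6) (1,4) (1,7) (2,7) (4,1) (6,0) (6,2) (6,3)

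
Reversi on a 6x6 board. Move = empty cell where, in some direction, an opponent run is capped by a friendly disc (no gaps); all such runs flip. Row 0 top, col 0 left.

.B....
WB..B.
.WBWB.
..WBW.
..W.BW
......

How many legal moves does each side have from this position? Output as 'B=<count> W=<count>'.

-- B to move --
(0,0): no bracket -> illegal
(1,2): no bracket -> illegal
(1,3): flips 1 -> legal
(2,0): flips 1 -> legal
(2,5): no bracket -> illegal
(3,0): no bracket -> illegal
(3,1): flips 2 -> legal
(3,5): flips 1 -> legal
(4,1): flips 2 -> legal
(4,3): no bracket -> illegal
(5,1): flips 1 -> legal
(5,2): flips 2 -> legal
(5,3): no bracket -> illegal
(5,4): no bracket -> illegal
(5,5): no bracket -> illegal
B mobility = 7
-- W to move --
(0,0): no bracket -> illegal
(0,2): no bracket -> illegal
(0,3): no bracket -> illegal
(0,4): flips 2 -> legal
(0,5): flips 1 -> legal
(1,2): flips 2 -> legal
(1,3): no bracket -> illegal
(1,5): flips 2 -> legal
(2,0): no bracket -> illegal
(2,5): flips 1 -> legal
(3,1): no bracket -> illegal
(3,5): no bracket -> illegal
(4,3): flips 2 -> legal
(5,3): no bracket -> illegal
(5,4): flips 1 -> legal
(5,5): no bracket -> illegal
W mobility = 7

Answer: B=7 W=7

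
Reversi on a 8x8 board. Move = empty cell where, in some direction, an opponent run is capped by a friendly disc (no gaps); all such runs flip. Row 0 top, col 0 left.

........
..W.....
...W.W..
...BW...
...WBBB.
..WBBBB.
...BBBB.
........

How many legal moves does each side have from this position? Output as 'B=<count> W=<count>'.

Answer: B=8 W=7

Derivation:
-- B to move --
(0,1): flips 3 -> legal
(0,2): no bracket -> illegal
(0,3): no bracket -> illegal
(1,1): no bracket -> illegal
(1,3): flips 1 -> legal
(1,4): no bracket -> illegal
(1,5): no bracket -> illegal
(1,6): no bracket -> illegal
(2,1): no bracket -> illegal
(2,2): no bracket -> illegal
(2,4): flips 1 -> legal
(2,6): no bracket -> illegal
(3,2): flips 1 -> legal
(3,5): flips 1 -> legal
(3,6): no bracket -> illegal
(4,1): flips 1 -> legal
(4,2): flips 1 -> legal
(5,1): flips 1 -> legal
(6,1): no bracket -> illegal
(6,2): no bracket -> illegal
B mobility = 8
-- W to move --
(2,2): no bracket -> illegal
(2,4): no bracket -> illegal
(3,2): flips 1 -> legal
(3,5): no bracket -> illegal
(3,6): no bracket -> illegal
(3,7): no bracket -> illegal
(4,2): no bracket -> illegal
(4,7): flips 3 -> legal
(5,7): flips 4 -> legal
(6,2): no bracket -> illegal
(6,7): flips 2 -> legal
(7,2): no bracket -> illegal
(7,3): flips 2 -> legal
(7,4): flips 4 -> legal
(7,5): no bracket -> illegal
(7,6): flips 2 -> legal
(7,7): no bracket -> illegal
W mobility = 7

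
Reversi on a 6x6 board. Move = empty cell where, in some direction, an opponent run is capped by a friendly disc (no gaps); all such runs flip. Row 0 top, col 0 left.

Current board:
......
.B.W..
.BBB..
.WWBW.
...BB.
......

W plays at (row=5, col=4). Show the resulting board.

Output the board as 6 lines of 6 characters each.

Place W at (5,4); scan 8 dirs for brackets.
Dir NW: opp run (4,3) capped by W -> flip
Dir N: opp run (4,4) capped by W -> flip
Dir NE: first cell '.' (not opp) -> no flip
Dir W: first cell '.' (not opp) -> no flip
Dir E: first cell '.' (not opp) -> no flip
Dir SW: edge -> no flip
Dir S: edge -> no flip
Dir SE: edge -> no flip
All flips: (4,3) (4,4)

Answer: ......
.B.W..
.BBB..
.WWBW.
...WW.
....W.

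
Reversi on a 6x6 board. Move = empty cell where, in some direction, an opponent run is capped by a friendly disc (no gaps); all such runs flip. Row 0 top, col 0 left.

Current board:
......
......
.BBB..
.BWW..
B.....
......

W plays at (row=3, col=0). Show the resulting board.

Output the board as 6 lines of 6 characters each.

Answer: ......
......
.BBB..
WWWW..
B.....
......

Derivation:
Place W at (3,0); scan 8 dirs for brackets.
Dir NW: edge -> no flip
Dir N: first cell '.' (not opp) -> no flip
Dir NE: opp run (2,1), next='.' -> no flip
Dir W: edge -> no flip
Dir E: opp run (3,1) capped by W -> flip
Dir SW: edge -> no flip
Dir S: opp run (4,0), next='.' -> no flip
Dir SE: first cell '.' (not opp) -> no flip
All flips: (3,1)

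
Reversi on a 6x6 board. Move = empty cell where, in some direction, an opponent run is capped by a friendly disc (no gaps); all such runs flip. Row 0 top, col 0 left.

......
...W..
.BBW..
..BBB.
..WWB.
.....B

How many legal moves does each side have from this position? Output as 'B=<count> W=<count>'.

Answer: B=10 W=8

Derivation:
-- B to move --
(0,2): no bracket -> illegal
(0,3): flips 2 -> legal
(0,4): flips 1 -> legal
(1,2): flips 1 -> legal
(1,4): flips 1 -> legal
(2,4): flips 1 -> legal
(3,1): no bracket -> illegal
(4,1): flips 2 -> legal
(5,1): flips 1 -> legal
(5,2): flips 2 -> legal
(5,3): flips 1 -> legal
(5,4): flips 1 -> legal
B mobility = 10
-- W to move --
(1,0): flips 2 -> legal
(1,1): no bracket -> illegal
(1,2): flips 2 -> legal
(2,0): flips 2 -> legal
(2,4): flips 1 -> legal
(2,5): flips 1 -> legal
(3,0): no bracket -> illegal
(3,1): flips 1 -> legal
(3,5): no bracket -> illegal
(4,1): flips 1 -> legal
(4,5): flips 2 -> legal
(5,3): no bracket -> illegal
(5,4): no bracket -> illegal
W mobility = 8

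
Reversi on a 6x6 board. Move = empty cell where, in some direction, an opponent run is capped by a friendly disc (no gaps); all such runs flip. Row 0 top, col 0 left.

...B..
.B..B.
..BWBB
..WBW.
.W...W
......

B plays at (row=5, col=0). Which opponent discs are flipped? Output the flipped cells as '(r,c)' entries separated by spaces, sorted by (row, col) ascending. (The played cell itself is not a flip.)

Answer: (2,3) (3,2) (4,1)

Derivation:
Dir NW: edge -> no flip
Dir N: first cell '.' (not opp) -> no flip
Dir NE: opp run (4,1) (3,2) (2,3) capped by B -> flip
Dir W: edge -> no flip
Dir E: first cell '.' (not opp) -> no flip
Dir SW: edge -> no flip
Dir S: edge -> no flip
Dir SE: edge -> no flip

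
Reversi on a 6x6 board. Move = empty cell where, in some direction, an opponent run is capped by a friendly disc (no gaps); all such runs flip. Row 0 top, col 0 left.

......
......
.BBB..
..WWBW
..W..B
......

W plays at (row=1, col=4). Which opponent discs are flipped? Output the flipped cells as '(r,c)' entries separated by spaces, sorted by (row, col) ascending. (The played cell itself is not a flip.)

Dir NW: first cell '.' (not opp) -> no flip
Dir N: first cell '.' (not opp) -> no flip
Dir NE: first cell '.' (not opp) -> no flip
Dir W: first cell '.' (not opp) -> no flip
Dir E: first cell '.' (not opp) -> no flip
Dir SW: opp run (2,3) capped by W -> flip
Dir S: first cell '.' (not opp) -> no flip
Dir SE: first cell '.' (not opp) -> no flip

Answer: (2,3)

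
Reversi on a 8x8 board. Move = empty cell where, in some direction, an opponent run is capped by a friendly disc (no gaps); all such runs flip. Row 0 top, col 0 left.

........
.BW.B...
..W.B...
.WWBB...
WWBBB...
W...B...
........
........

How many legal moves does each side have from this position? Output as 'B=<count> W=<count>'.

-- B to move --
(0,1): no bracket -> illegal
(0,2): flips 3 -> legal
(0,3): no bracket -> illegal
(1,3): flips 1 -> legal
(2,0): flips 1 -> legal
(2,1): flips 1 -> legal
(2,3): no bracket -> illegal
(3,0): flips 2 -> legal
(5,1): no bracket -> illegal
(5,2): no bracket -> illegal
(6,0): no bracket -> illegal
(6,1): no bracket -> illegal
B mobility = 5
-- W to move --
(0,0): flips 1 -> legal
(0,1): no bracket -> illegal
(0,2): no bracket -> illegal
(0,3): no bracket -> illegal
(0,4): no bracket -> illegal
(0,5): no bracket -> illegal
(1,0): flips 1 -> legal
(1,3): no bracket -> illegal
(1,5): no bracket -> illegal
(2,0): no bracket -> illegal
(2,1): no bracket -> illegal
(2,3): no bracket -> illegal
(2,5): no bracket -> illegal
(3,5): flips 2 -> legal
(4,5): flips 3 -> legal
(5,1): no bracket -> illegal
(5,2): flips 1 -> legal
(5,3): flips 1 -> legal
(5,5): flips 2 -> legal
(6,3): no bracket -> illegal
(6,4): no bracket -> illegal
(6,5): flips 2 -> legal
W mobility = 8

Answer: B=5 W=8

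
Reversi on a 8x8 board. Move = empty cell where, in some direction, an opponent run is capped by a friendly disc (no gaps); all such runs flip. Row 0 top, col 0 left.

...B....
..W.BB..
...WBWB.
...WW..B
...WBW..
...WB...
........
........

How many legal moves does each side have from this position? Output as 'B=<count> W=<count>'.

Answer: B=9 W=9

Derivation:
-- B to move --
(0,1): no bracket -> illegal
(0,2): no bracket -> illegal
(1,1): no bracket -> illegal
(1,3): no bracket -> illegal
(1,6): no bracket -> illegal
(2,1): flips 1 -> legal
(2,2): flips 2 -> legal
(3,2): flips 2 -> legal
(3,5): flips 1 -> legal
(3,6): flips 2 -> legal
(4,2): flips 2 -> legal
(4,6): flips 1 -> legal
(5,2): flips 1 -> legal
(5,5): no bracket -> illegal
(5,6): no bracket -> illegal
(6,2): flips 1 -> legal
(6,3): no bracket -> illegal
(6,4): no bracket -> illegal
B mobility = 9
-- W to move --
(0,2): no bracket -> illegal
(0,4): flips 2 -> legal
(0,5): flips 2 -> legal
(0,6): flips 2 -> legal
(1,3): no bracket -> illegal
(1,6): no bracket -> illegal
(1,7): no bracket -> illegal
(2,7): flips 1 -> legal
(3,5): flips 1 -> legal
(3,6): no bracket -> illegal
(4,6): no bracket -> illegal
(4,7): no bracket -> illegal
(5,5): flips 2 -> legal
(6,3): flips 1 -> legal
(6,4): flips 2 -> legal
(6,5): flips 1 -> legal
W mobility = 9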